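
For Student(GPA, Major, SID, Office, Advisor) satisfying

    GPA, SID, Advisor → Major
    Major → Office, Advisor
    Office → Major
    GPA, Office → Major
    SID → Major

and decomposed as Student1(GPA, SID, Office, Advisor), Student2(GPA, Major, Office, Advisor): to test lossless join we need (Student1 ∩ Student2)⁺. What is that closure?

GPA, Major, Office, Advisor

Student1 ∩ Student2 = {GPA, Office, Advisor}.
Office → Major applies, adding Major
Closure: {GPA, Major, Office, Advisor}.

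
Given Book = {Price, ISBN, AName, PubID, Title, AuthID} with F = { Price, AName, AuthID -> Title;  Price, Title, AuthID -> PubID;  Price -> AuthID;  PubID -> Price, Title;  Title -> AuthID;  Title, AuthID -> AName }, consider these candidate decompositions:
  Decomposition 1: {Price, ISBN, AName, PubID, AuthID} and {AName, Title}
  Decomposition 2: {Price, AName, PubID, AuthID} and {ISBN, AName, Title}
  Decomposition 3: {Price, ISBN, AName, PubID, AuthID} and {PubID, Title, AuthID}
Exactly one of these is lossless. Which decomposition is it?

Decomposition 3

Decomposition 1: common = {AName}, closure = {AName} → lossy.
Decomposition 2: common = {AName}, closure = {AName} → lossy.
Decomposition 3: common = {PubID, AuthID}, closure = {Price, AName, PubID, Title, AuthID} → lossless.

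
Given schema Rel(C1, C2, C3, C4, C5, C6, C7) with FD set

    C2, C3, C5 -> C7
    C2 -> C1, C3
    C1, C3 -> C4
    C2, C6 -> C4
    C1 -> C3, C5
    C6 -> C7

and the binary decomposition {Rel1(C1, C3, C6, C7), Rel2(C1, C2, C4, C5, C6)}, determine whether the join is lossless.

Common attributes: Rel1 ∩ Rel2 = {C1, C6}.
Closure of {C1, C6}: C1 → C3, C5 applies, adding C3, C5; C6 → C7 applies, adding C7; C1, C3 → C4 applies, adding C4. So (C1, C6)⁺ = {C1, C3, C4, C5, C6, C7}.
This closure contains every attribute of Rel1, so Rel1 ∩ Rel2 → Rel1. The join is lossless.

Yes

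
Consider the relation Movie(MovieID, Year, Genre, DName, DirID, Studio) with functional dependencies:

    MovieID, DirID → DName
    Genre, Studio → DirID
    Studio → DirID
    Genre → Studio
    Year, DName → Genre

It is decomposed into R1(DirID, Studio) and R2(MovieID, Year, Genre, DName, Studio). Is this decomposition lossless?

Common attributes: R1 ∩ R2 = {Studio}.
Closure of {Studio}: Studio → DirID applies, adding DirID. So (Studio)⁺ = {DirID, Studio}.
This closure contains every attribute of R1, so R1 ∩ R2 → R1. The join is lossless.

Yes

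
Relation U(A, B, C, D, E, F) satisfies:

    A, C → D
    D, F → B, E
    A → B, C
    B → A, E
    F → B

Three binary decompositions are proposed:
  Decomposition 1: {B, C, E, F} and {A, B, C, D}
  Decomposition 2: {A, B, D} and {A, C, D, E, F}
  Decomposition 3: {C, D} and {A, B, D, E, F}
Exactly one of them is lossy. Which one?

Decomposition 3

Decomposition 1: common = {B, C}, closure = {A, B, C, D, E} → lossless.
Decomposition 2: common = {A, D}, closure = {A, B, C, D, E} → lossless.
Decomposition 3: common = {D}, closure = {D} → lossy.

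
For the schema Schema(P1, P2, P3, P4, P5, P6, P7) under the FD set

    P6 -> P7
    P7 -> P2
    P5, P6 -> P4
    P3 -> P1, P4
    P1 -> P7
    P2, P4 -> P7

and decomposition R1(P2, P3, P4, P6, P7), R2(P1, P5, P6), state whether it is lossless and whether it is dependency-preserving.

lossy and not dependency-preserving

Lossless test: (P6)⁺ = {P2, P6, P7}, which is a superkey of neither fragment — lossy.
Dependency preservation: the restricted closure of {P5, P6} across the fragments never reaches {P4}, so P5, P6 → P4 cannot be enforced without a join — not preserved.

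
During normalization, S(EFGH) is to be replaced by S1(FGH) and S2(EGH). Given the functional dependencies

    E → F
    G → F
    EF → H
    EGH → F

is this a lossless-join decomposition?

Yes

Common attributes: S1 ∩ S2 = {GH}.
Closure of {GH}: G → F applies, adding F. So (GH)⁺ = {FGH}.
This closure contains every attribute of S1, so S1 ∩ S2 → S1. The join is lossless.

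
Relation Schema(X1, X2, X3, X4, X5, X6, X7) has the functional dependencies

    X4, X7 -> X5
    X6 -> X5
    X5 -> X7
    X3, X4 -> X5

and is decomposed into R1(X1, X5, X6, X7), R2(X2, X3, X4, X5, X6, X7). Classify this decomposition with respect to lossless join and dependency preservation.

Lossless test: (X5, X6, X7)⁺ = {X5, X6, X7}, which is a superkey of neither fragment — lossy.
Dependency preservation: every FD's attributes lie within a single fragment, so each can be enforced locally — preserved.

lossy but dependency-preserving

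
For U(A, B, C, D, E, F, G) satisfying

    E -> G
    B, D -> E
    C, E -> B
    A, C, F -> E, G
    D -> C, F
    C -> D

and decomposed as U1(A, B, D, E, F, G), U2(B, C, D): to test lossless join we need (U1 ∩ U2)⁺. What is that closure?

B, C, D, E, F, G

U1 ∩ U2 = {B, D}.
B, D → E applies, adding E
D → C, F applies, adding C, F
E → G applies, adding G
Closure: {B, C, D, E, F, G}.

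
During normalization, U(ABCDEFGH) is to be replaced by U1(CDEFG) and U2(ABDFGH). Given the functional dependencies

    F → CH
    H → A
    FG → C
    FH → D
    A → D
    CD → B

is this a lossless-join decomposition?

Common attributes: U1 ∩ U2 = {DFG}.
Closure of {DFG}: F → CH applies, adding CH; H → A applies, adding A; CD → B applies, adding B. So (DFG)⁺ = {ABCDFGH}.
This closure contains every attribute of U2, so U1 ∩ U2 → U2. The join is lossless.

Yes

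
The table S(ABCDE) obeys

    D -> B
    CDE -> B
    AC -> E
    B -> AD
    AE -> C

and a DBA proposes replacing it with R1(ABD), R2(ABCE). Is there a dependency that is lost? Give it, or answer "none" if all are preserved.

none

D → B lies within R1.
CDE → B: restricted closure across fragments reaches B.
AC → E lies within R2.
B → AD lies within R1.
AE → C lies within R2.
Every dependency is enforceable on the fragments, so the decomposition is dependency-preserving.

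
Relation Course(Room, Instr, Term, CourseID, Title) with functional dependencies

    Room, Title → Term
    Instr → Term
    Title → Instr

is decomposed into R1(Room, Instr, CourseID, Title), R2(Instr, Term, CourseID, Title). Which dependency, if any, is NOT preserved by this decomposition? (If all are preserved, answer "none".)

Room, Title → Term: restricted closure across fragments reaches Term.
Instr → Term lies within R2.
Title → Instr lies within R1.
Every dependency is enforceable on the fragments, so the decomposition is dependency-preserving.

none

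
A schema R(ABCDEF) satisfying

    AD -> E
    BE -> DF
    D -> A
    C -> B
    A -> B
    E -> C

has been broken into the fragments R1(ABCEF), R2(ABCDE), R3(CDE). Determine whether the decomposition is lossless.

Yes

Chase test. Columns are ABCDEF; row i has aⱼ where attribute j ∈ Ri, else bᵢⱼ.
Initial tableau (one row per fragment):
  row 1: a1 a2 a3 b14 a5 a6
  row 2: a1 a2 a3 a4 a5 b26
  row 3: b31 b32 a3 a4 a5 b36
Rows 1 and 2 agree on BE; apply BE→DF and equate their DF entries.
Rows 1 and 3 agree on D; apply D→A and equate their A entries.
Rows 1 and 3 agree on C; apply C→B and equate their B entries.
Rows 1 and 3 agree on BE; apply BE→DF and equate their DF entries.
Row 1 is now all distinguished symbols — the join is lossless.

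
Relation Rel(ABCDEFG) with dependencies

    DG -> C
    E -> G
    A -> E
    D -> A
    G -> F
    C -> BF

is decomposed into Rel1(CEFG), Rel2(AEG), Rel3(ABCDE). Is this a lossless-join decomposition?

Chase test. Columns are ABCDEFG; row i has aⱼ where attribute j ∈ Reli, else bᵢⱼ.
Initial tableau (one row per fragment):
  row 1: b11 b12 a3 b14 a5 a6 a7
  row 2: a1 b22 b23 b24 a5 b26 a7
  row 3: a1 a2 a3 a4 a5 b36 b37
Rows 1 and 3 agree on E; apply E→G and equate their G entries.
Rows 1 and 2 agree on G; apply G→F and equate their F entries.
Rows 1 and 3 agree on G; apply G→F and equate their F entries.
Rows 1 and 3 agree on C; apply C→BF and equate their BF entries.
Row 3 is now all distinguished symbols — the join is lossless.

Yes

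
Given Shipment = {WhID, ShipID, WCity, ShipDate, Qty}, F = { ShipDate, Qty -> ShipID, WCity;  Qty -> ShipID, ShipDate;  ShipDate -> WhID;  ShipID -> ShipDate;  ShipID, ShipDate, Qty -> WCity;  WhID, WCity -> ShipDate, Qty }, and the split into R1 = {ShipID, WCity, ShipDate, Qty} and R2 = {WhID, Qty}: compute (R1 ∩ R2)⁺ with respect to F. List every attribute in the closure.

WhID, ShipID, WCity, ShipDate, Qty

R1 ∩ R2 = {Qty}.
Qty → ShipID, ShipDate applies, adding ShipID, ShipDate
ShipDate → WhID applies, adding WhID
ShipID, ShipDate, Qty → WCity applies, adding WCity
Closure: {WhID, ShipID, WCity, ShipDate, Qty}.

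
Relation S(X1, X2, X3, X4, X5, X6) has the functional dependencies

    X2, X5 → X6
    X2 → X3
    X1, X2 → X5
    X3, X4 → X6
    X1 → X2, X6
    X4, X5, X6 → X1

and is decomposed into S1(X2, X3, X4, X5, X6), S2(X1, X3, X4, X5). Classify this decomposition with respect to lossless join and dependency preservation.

lossless but not dependency-preserving

Lossless test: (X3, X4, X5)⁺ = {X1, X2, X3, X4, X5, X6}, which contains all of one fragment — lossless.
Dependency preservation: the restricted closure of {X1} across the fragments never reaches {X2, X6}, so X1 → X2, X6 cannot be enforced without a join — not preserved.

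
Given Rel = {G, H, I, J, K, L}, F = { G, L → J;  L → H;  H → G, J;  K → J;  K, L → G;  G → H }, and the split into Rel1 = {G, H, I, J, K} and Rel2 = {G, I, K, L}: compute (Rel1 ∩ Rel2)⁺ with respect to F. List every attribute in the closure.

Rel1 ∩ Rel2 = {G, I, K}.
K → J applies, adding J
G → H applies, adding H
Closure: {G, H, I, J, K}.

G, H, I, J, K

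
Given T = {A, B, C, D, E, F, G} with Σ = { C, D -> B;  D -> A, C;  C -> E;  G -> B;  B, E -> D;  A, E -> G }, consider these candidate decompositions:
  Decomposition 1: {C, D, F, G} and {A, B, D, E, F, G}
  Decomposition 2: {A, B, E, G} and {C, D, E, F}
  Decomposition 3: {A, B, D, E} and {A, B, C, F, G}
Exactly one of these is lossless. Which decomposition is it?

Decomposition 1: common = {D, F, G}, closure = {A, B, C, D, E, F, G} → lossless.
Decomposition 2: common = {E}, closure = {E} → lossy.
Decomposition 3: common = {A, B}, closure = {A, B} → lossy.

Decomposition 1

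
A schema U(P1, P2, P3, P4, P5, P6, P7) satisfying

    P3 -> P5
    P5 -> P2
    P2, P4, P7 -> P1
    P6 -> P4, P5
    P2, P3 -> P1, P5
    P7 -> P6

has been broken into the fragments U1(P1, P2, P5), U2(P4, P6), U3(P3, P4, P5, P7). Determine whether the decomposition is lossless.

Chase test. Columns are P1, P2, P3, P4, P5, P6, P7; row i has aⱼ where attribute j ∈ Ui, else bᵢⱼ.
Initial tableau (one row per fragment):
  row 1: a1 a2 b13 b14 a5 b16 b17
  row 2: b21 b22 b23 a4 b25 a6 b27
  row 3: b31 b32 a3 a4 a5 b36 a7
Rows 1 and 3 agree on P5; apply P5→P2 and equate their P2 entries.
No row becomes fully distinguished — the join is lossy.

No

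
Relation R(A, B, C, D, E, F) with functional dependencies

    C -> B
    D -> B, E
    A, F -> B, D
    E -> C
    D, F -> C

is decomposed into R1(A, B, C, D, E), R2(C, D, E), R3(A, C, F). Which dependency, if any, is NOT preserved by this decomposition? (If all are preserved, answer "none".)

A, F -> B, D

Check A, F → B, D: no single fragment contains all of {A, B, D, F}, and the restricted closure of {A, F} across the fragments never reaches {B, D}.
C → B is preserved.
D → B, E is preserved.
E → C is preserved.
D, F → C is preserved.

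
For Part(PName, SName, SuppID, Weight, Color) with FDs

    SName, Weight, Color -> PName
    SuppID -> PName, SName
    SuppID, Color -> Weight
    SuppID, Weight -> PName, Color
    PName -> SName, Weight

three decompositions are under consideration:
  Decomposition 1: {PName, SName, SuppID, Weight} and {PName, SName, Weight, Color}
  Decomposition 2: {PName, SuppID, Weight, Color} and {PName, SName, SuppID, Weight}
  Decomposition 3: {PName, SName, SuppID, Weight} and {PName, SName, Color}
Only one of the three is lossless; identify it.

Decomposition 1: common = {PName, SName, Weight}, closure = {PName, SName, Weight} → lossy.
Decomposition 2: common = {PName, SuppID, Weight}, closure = {PName, SName, SuppID, Weight, Color} → lossless.
Decomposition 3: common = {PName, SName}, closure = {PName, SName, Weight} → lossy.

Decomposition 2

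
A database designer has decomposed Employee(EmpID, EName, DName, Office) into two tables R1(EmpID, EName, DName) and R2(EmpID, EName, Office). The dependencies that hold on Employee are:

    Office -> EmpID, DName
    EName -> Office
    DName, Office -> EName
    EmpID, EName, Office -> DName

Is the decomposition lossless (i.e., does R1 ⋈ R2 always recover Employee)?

Yes

Common attributes: R1 ∩ R2 = {EmpID, EName}.
Closure of {EmpID, EName}: EName → Office applies, adding Office; EmpID, EName, Office → DName applies, adding DName. So (EmpID, EName)⁺ = {EmpID, EName, DName, Office}.
This closure contains every attribute of R1, so R1 ∩ R2 → R1. The join is lossless.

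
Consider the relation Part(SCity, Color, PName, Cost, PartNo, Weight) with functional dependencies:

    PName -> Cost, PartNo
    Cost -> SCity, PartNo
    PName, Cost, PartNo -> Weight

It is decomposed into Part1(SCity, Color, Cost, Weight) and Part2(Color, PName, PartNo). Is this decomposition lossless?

No

Common attributes: Part1 ∩ Part2 = {Color}.
No dependency enlarges {Color}, so (Color)⁺ = {Color}.
The closure contains neither all of Part1 = {SCity, Color, Cost, Weight} nor all of Part2 = {Color, PName, PartNo}, so the common attributes are not a superkey of either fragment. The join is lossy.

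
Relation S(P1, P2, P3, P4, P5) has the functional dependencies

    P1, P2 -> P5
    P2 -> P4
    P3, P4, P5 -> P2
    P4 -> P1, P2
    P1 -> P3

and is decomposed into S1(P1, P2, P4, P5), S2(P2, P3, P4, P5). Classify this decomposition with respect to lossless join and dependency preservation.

lossless but not dependency-preserving

Lossless test: (P2, P4, P5)⁺ = {P1, P2, P3, P4, P5}, which contains all of one fragment — lossless.
Dependency preservation: the restricted closure of {P1} across the fragments never reaches {P3}, so P1 → P3 cannot be enforced without a join — not preserved.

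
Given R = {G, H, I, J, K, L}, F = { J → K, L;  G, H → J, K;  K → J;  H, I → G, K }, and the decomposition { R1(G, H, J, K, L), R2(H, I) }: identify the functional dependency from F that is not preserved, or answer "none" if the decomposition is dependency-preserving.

Check H, I → G, K: no single fragment contains all of {G, H, I, K}, and the restricted closure of {H, I} across the fragments never reaches {G, K}.
J → K, L is preserved.
G, H → J, K is preserved.
K → J is preserved.

H, I → G, K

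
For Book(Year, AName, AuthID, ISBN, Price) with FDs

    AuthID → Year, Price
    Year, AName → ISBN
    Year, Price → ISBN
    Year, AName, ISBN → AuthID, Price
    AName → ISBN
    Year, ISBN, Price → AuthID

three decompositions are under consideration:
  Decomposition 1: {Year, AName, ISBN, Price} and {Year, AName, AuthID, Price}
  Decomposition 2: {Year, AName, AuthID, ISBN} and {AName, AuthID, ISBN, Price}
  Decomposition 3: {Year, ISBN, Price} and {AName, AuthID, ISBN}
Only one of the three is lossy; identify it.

Decomposition 1: common = {Year, AName, Price}, closure = {Year, AName, AuthID, ISBN, Price} → lossless.
Decomposition 2: common = {AName, AuthID, ISBN}, closure = {Year, AName, AuthID, ISBN, Price} → lossless.
Decomposition 3: common = {ISBN}, closure = {ISBN} → lossy.

Decomposition 3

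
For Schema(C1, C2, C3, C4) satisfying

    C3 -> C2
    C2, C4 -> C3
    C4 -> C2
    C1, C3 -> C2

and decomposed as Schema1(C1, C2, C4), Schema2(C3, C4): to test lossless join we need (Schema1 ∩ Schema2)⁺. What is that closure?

Schema1 ∩ Schema2 = {C4}.
C4 → C2 applies, adding C2
C2, C4 → C3 applies, adding C3
Closure: {C2, C3, C4}.

C2, C3, C4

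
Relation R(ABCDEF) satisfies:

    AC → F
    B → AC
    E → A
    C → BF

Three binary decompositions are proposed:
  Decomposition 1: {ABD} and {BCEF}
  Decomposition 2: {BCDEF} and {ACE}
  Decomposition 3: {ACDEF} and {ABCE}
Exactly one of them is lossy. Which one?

Decomposition 1

Decomposition 1: common = {B}, closure = {ABCF} → lossy.
Decomposition 2: common = {CE}, closure = {ABCEF} → lossless.
Decomposition 3: common = {ACE}, closure = {ABCEF} → lossless.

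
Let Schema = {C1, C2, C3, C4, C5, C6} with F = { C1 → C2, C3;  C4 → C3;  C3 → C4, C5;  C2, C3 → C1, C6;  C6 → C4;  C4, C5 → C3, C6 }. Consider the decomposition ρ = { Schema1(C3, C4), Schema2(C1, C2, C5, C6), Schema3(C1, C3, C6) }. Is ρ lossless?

Chase test. Columns are C1, C2, C3, C4, C5, C6; row i has aⱼ where attribute j ∈ Schemai, else bᵢⱼ.
Initial tableau (one row per fragment):
  row 1: b11 b12 a3 a4 b15 b16
  row 2: a1 a2 b23 b24 a5 a6
  row 3: a1 b32 a3 b34 b35 a6
Rows 2 and 3 agree on C1; apply C1→C2, C3 and equate their C2, C3 entries.
Rows 1 and 2 agree on C3; apply C3→C4, C5 and equate their C4, C5 entries.
Rows 1 and 3 agree on C3; apply C3→C4, C5 and equate their C4, C5 entries.
Rows 1 and 2 agree on C4, C5; apply C4, C5→C3, C6 and equate their C3, C6 entries.
Row 2 is now all distinguished symbols — the join is lossless.

Yes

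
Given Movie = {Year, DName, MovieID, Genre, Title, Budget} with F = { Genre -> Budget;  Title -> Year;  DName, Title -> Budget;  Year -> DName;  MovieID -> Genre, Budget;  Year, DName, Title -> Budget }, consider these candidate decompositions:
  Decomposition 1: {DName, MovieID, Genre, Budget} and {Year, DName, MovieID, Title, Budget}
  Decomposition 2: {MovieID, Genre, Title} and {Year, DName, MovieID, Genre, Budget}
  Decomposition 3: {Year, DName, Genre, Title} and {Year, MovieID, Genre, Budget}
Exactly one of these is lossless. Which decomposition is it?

Decomposition 1

Decomposition 1: common = {DName, MovieID, Budget}, closure = {DName, MovieID, Genre, Budget} → lossless.
Decomposition 2: common = {MovieID, Genre}, closure = {MovieID, Genre, Budget} → lossy.
Decomposition 3: common = {Year, Genre}, closure = {Year, DName, Genre, Budget} → lossy.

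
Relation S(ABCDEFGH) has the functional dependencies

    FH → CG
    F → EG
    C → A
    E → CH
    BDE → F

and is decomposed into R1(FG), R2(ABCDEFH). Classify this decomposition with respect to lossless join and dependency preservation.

Lossless test: (F)⁺ = {ACEFGH}, which contains all of one fragment — lossless.
Dependency preservation: FH → CG; F → EG are not contained in any single fragment, but the restricted closure of each left-hand side across the fragments still reaches the right-hand side; the remaining FDs each lie inside some fragment. All dependencies are preserved.

lossless and dependency-preserving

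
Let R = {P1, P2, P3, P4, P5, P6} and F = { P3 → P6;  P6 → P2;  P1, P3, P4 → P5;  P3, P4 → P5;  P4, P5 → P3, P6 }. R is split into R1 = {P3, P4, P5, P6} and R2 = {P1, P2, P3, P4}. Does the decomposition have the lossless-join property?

Common attributes: R1 ∩ R2 = {P3, P4}.
Closure of {P3, P4}: P3 → P6 applies, adding P6; P6 → P2 applies, adding P2; P3, P4 → P5 applies, adding P5. So (P3, P4)⁺ = {P2, P3, P4, P5, P6}.
This closure contains every attribute of R1, so R1 ∩ R2 → R1. The join is lossless.

Yes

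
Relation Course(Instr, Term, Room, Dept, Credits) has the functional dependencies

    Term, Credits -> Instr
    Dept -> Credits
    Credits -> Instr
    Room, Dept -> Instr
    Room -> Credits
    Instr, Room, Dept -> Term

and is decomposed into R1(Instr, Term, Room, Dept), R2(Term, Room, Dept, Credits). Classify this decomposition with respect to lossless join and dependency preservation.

lossless but not dependency-preserving

Lossless test: (Term, Room, Dept)⁺ = {Instr, Term, Room, Dept, Credits}, which contains all of one fragment — lossless.
Dependency preservation: the restricted closure of {Term, Credits} across the fragments never reaches {Instr}, so Term, Credits → Instr cannot be enforced without a join — not preserved.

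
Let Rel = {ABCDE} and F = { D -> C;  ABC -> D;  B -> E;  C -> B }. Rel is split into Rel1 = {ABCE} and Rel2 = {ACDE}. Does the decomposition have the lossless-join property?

Common attributes: Rel1 ∩ Rel2 = {ACE}.
Closure of {ACE}: C → B applies, adding B; ABC → D applies, adding D. So (ACE)⁺ = {ABCDE}.
This closure contains every attribute of Rel1, so Rel1 ∩ Rel2 → Rel1. The join is lossless.

Yes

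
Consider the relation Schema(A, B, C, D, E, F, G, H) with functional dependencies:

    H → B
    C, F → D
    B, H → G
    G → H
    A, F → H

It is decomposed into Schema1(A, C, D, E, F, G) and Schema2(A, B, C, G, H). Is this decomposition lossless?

Yes

Common attributes: Schema1 ∩ Schema2 = {A, C, G}.
Closure of {A, C, G}: G → H applies, adding H; H → B applies, adding B. So (A, C, G)⁺ = {A, B, C, G, H}.
This closure contains every attribute of Schema2, so Schema1 ∩ Schema2 → Schema2. The join is lossless.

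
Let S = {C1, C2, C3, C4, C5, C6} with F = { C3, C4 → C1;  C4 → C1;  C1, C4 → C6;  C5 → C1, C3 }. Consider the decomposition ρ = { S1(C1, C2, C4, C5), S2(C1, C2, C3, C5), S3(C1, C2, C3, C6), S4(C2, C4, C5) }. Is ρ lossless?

No

Chase test. Columns are C1, C2, C3, C4, C5, C6; row i has aⱼ where attribute j ∈ Si, else bᵢⱼ.
Initial tableau (one row per fragment):
  row 1: a1 a2 b13 a4 a5 b16
  row 2: a1 a2 a3 b24 a5 b26
  row 3: a1 a2 a3 b34 b35 a6
  row 4: b41 a2 b43 a4 a5 b46
Rows 1 and 4 agree on C4; apply C4→C1 and equate their C1 entries.
Rows 1 and 4 agree on C1, C4; apply C1, C4→C6 and equate their C6 entries.
Rows 1 and 2 agree on C5; apply C5→C1, C3 and equate their C1, C3 entries.
Rows 1 and 4 agree on C5; apply C5→C1, C3 and equate their C1, C3 entries.
No row becomes fully distinguished — the join is lossy.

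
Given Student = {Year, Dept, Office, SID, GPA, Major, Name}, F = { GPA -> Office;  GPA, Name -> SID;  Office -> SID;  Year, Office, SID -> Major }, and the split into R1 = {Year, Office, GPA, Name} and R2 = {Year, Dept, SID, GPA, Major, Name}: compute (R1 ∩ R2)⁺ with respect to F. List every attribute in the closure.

R1 ∩ R2 = {Year, GPA, Name}.
GPA → Office applies, adding Office
GPA, Name → SID applies, adding SID
Year, Office, SID → Major applies, adding Major
Closure: {Year, Office, SID, GPA, Major, Name}.

Year, Office, SID, GPA, Major, Name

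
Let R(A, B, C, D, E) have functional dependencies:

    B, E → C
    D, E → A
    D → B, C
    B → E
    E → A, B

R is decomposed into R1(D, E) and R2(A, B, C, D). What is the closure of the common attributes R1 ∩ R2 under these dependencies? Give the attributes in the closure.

A, B, C, D, E

R1 ∩ R2 = {D}.
D → B, C applies, adding B, C
B → E applies, adding E
E → A, B applies, adding A
Closure: {A, B, C, D, E}.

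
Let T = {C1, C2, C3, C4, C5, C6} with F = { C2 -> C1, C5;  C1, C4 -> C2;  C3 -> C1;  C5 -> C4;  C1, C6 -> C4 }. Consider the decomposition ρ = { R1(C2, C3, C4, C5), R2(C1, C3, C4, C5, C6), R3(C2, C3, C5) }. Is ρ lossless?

Chase test. Columns are C1, C2, C3, C4, C5, C6; row i has aⱼ where attribute j ∈ Ri, else bᵢⱼ.
Initial tableau (one row per fragment):
  row 1: b11 a2 a3 a4 a5 b16
  row 2: a1 b22 a3 a4 a5 a6
  row 3: b31 a2 a3 b34 a5 b36
Rows 1 and 3 agree on C2; apply C2→C1, C5 and equate their C1, C5 entries.
Rows 1 and 2 agree on C3; apply C3→C1 and equate their C1 entries.
Rows 1 and 3 agree on C5; apply C5→C4 and equate their C4 entries.
Rows 1 and 2 agree on C1, C4; apply C1, C4→C2 and equate their C2 entries.
Row 2 is now all distinguished symbols — the join is lossless.

Yes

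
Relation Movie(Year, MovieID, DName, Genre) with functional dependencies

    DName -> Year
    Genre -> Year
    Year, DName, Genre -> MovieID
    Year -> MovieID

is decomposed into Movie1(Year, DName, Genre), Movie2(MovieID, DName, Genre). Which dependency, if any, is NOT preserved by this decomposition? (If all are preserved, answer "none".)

Year -> MovieID

Check Year → MovieID: no single fragment contains all of {Year, MovieID}, and the restricted closure of {Year} across the fragments never reaches {MovieID}.
DName → Year is preserved.
Genre → Year is preserved.
Year, DName, Genre → MovieID is preserved.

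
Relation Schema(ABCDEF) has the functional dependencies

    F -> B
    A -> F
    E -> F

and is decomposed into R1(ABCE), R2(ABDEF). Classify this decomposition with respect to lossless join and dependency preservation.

Lossless test: (ABE)⁺ = {ABEF}, which is a superkey of neither fragment — lossy.
Dependency preservation: every FD's attributes lie within a single fragment, so each can be enforced locally — preserved.

lossy but dependency-preserving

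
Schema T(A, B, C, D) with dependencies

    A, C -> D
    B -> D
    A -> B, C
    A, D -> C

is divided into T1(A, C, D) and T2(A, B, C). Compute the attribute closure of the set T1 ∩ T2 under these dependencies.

T1 ∩ T2 = {A, C}.
A, C → D applies, adding D
A → B, C applies, adding B
Closure: {A, B, C, D}.

A, B, C, D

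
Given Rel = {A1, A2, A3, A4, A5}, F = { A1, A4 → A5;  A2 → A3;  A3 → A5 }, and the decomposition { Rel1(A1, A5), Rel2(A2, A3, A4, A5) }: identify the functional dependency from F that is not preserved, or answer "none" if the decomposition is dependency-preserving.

A1, A4 → A5

Check A1, A4 → A5: no single fragment contains all of {A1, A4, A5}, and the restricted closure of {A1, A4} across the fragments never reaches {A5}.
A2 → A3 is preserved.
A3 → A5 is preserved.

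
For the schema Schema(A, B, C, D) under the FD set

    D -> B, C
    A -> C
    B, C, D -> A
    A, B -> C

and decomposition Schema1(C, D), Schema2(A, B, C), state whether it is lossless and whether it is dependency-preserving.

lossy and not dependency-preserving

Lossless test: (C)⁺ = {C}, which is a superkey of neither fragment — lossy.
Dependency preservation: the restricted closure of {D} across the fragments never reaches {B, C}, so D → B, C cannot be enforced without a join — not preserved.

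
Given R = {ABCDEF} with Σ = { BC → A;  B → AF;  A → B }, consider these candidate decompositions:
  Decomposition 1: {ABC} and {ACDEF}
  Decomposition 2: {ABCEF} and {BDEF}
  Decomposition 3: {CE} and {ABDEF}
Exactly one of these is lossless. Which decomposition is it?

Decomposition 1

Decomposition 1: common = {AC}, closure = {ABCF} → lossless.
Decomposition 2: common = {BEF}, closure = {ABEF} → lossy.
Decomposition 3: common = {E}, closure = {E} → lossy.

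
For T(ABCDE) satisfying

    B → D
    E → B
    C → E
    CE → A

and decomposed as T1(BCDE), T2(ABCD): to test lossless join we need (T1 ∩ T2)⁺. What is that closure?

T1 ∩ T2 = {BCD}.
C → E applies, adding E
CE → A applies, adding A
Closure: {ABCDE}.

ABCDE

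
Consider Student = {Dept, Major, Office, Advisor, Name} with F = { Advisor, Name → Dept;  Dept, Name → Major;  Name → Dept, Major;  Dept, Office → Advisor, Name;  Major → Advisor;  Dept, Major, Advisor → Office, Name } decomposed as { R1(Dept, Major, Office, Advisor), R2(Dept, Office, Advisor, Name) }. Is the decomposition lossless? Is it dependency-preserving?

Lossless test: (Dept, Office, Advisor)⁺ = {Dept, Major, Office, Advisor, Name}, which contains all of one fragment — lossless.
Dependency preservation: Dept, Name → Major; Name → Dept, Major; Dept, Major, Advisor → Office, Name are not contained in any single fragment, but the restricted closure of each left-hand side across the fragments still reaches the right-hand side; the remaining FDs each lie inside some fragment. All dependencies are preserved.

lossless and dependency-preserving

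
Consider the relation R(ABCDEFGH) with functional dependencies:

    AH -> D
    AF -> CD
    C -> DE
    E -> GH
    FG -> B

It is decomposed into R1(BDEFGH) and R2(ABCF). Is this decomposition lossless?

No

Common attributes: R1 ∩ R2 = {BF}.
No dependency enlarges {BF}, so (BF)⁺ = {BF}.
The closure contains neither all of R1 = {BDEFGH} nor all of R2 = {ABCF}, so the common attributes are not a superkey of either fragment. The join is lossy.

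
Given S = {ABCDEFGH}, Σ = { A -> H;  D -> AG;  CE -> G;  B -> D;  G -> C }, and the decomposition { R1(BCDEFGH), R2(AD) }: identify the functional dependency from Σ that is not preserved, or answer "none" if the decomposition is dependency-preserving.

Check A → H: no single fragment contains all of {AH}, and the restricted closure of {A} across the fragments never reaches {H}.
D → AG is preserved.
CE → G is preserved.
B → D is preserved.
G → C is preserved.

A -> H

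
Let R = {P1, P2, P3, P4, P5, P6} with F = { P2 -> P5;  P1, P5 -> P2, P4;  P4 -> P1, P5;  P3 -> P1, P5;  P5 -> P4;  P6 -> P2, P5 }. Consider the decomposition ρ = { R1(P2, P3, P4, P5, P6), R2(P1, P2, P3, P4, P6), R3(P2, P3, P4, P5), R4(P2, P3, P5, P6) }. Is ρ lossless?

Yes

Chase test. Columns are P1, P2, P3, P4, P5, P6; row i has aⱼ where attribute j ∈ Ri, else bᵢⱼ.
Initial tableau (one row per fragment):
  row 1: b11 a2 a3 a4 a5 a6
  row 2: a1 a2 a3 a4 b25 a6
  row 3: b31 a2 a3 a4 a5 b36
  row 4: b41 a2 a3 b44 a5 a6
Rows 1 and 2 agree on P2; apply P2→P5 and equate their P5 entries.
Rows 1 and 2 agree on P4; apply P4→P1, P5 and equate their P1, P5 entries.
Rows 1 and 3 agree on P4; apply P4→P1, P5 and equate their P1, P5 entries.
Rows 1 and 4 agree on P3; apply P3→P1, P5 and equate their P1, P5 entries.
Rows 1 and 4 agree on P5; apply P5→P4 and equate their P4 entries.
Row 1 is now all distinguished symbols — the join is lossless.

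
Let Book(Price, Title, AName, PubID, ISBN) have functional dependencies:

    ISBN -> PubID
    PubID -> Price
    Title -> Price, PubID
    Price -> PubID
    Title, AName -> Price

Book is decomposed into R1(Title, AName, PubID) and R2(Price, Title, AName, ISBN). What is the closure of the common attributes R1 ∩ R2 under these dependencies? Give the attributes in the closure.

R1 ∩ R2 = {Title, AName}.
Title → Price, PubID applies, adding Price, PubID
Closure: {Price, Title, AName, PubID}.

Price, Title, AName, PubID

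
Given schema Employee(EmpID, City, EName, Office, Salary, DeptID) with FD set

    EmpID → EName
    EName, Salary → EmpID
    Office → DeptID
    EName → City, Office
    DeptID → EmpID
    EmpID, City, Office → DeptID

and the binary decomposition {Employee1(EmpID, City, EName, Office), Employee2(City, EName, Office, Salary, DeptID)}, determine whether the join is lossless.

Yes

Common attributes: Employee1 ∩ Employee2 = {City, EName, Office}.
Closure of {City, EName, Office}: Office → DeptID applies, adding DeptID; DeptID → EmpID applies, adding EmpID. So (City, EName, Office)⁺ = {EmpID, City, EName, Office, DeptID}.
This closure contains every attribute of Employee1, so Employee1 ∩ Employee2 → Employee1. The join is lossless.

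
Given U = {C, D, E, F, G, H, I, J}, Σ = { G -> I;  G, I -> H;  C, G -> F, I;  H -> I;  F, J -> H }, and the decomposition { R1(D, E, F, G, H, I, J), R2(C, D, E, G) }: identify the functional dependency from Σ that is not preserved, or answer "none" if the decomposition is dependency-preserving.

C, G -> F, I

Check C, G → F, I: no single fragment contains all of {C, F, G, I}, and the restricted closure of {C, G} across the fragments never reaches {F, I}.
G → I is preserved.
G, I → H is preserved.
H → I is preserved.
F, J → H is preserved.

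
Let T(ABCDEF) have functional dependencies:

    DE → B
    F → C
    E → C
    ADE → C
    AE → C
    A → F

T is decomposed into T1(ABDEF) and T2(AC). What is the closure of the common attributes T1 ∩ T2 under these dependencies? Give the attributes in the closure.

T1 ∩ T2 = {A}.
A → F applies, adding F
F → C applies, adding C
Closure: {ACF}.

ACF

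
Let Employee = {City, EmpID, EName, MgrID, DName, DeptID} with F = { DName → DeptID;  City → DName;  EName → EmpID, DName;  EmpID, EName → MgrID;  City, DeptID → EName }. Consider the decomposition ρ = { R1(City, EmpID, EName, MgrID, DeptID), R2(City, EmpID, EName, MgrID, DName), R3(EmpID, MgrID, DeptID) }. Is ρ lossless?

Chase test. Columns are City, EmpID, EName, MgrID, DName, DeptID; row i has aⱼ where attribute j ∈ Ri, else bᵢⱼ.
Initial tableau (one row per fragment):
  row 1: a1 a2 a3 a4 b15 a6
  row 2: a1 a2 a3 a4 a5 b26
  row 3: b31 a2 b33 a4 b35 a6
Rows 1 and 2 agree on City; apply City→DName and equate their DName entries.
Rows 1 and 2 agree on DName; apply DName→DeptID and equate their DeptID entries.
Row 1 is now all distinguished symbols — the join is lossless.

Yes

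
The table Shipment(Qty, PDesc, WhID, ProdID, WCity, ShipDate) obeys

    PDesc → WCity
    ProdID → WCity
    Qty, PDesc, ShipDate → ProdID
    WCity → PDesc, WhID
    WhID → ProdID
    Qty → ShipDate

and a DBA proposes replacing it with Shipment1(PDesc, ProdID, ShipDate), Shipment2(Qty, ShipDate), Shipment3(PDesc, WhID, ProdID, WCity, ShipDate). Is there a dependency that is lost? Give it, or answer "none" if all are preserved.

none

PDesc → WCity lies within Shipment3.
ProdID → WCity lies within Shipment3.
Qty, PDesc, ShipDate → ProdID: restricted closure across fragments reaches ProdID.
WCity → PDesc, WhID lies within Shipment3.
WhID → ProdID lies within Shipment3.
Qty → ShipDate lies within Shipment2.
Every dependency is enforceable on the fragments, so the decomposition is dependency-preserving.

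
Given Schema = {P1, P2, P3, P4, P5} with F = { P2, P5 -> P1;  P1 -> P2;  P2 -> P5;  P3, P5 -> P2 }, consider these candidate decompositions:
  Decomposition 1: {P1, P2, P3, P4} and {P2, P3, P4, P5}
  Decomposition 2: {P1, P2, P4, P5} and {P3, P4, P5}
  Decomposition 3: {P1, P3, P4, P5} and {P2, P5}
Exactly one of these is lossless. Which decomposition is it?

Decomposition 1

Decomposition 1: common = {P2, P3, P4}, closure = {P1, P2, P3, P4, P5} → lossless.
Decomposition 2: common = {P4, P5}, closure = {P4, P5} → lossy.
Decomposition 3: common = {P5}, closure = {P5} → lossy.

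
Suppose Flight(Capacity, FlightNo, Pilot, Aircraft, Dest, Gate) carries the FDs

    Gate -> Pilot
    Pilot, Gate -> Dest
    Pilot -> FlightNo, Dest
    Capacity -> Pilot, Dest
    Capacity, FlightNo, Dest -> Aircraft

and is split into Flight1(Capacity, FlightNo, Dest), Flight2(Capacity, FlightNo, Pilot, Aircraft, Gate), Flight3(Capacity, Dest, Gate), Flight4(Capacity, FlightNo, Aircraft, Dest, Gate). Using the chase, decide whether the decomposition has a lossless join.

Chase test. Columns are Capacity, FlightNo, Pilot, Aircraft, Dest, Gate; row i has aⱼ where attribute j ∈ Flighti, else bᵢⱼ.
Initial tableau (one row per fragment):
  row 1: a1 a2 b13 b14 a5 b16
  row 2: a1 a2 a3 a4 b25 a6
  row 3: a1 b32 b33 b34 a5 a6
  row 4: a1 a2 b43 a4 a5 a6
Rows 2 and 3 agree on Gate; apply Gate→Pilot and equate their Pilot entries.
Rows 2 and 4 agree on Gate; apply Gate→Pilot and equate their Pilot entries.
Rows 2 and 3 agree on Pilot, Gate; apply Pilot, Gate→Dest and equate their Dest entries.
Rows 2 and 3 agree on Pilot; apply Pilot→FlightNo, Dest and equate their FlightNo, Dest entries.
Rows 1 and 2 agree on Capacity; apply Capacity→Pilot, Dest and equate their Pilot, Dest entries.
Rows 1 and 2 agree on Capacity, FlightNo, Dest; apply Capacity, FlightNo, Dest→Aircraft and equate their Aircraft entries.
Rows 1 and 3 agree on Capacity, FlightNo, Dest; apply Capacity, FlightNo, Dest→Aircraft and equate their Aircraft entries.
Row 2 is now all distinguished symbols — the join is lossless.

Yes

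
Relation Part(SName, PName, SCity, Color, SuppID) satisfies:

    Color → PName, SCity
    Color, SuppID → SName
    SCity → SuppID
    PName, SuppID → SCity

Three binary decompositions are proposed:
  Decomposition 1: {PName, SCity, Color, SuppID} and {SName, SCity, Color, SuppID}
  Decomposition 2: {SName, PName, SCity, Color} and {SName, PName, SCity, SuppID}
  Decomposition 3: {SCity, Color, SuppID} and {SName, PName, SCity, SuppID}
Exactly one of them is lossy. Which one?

Decomposition 1: common = {SCity, Color, SuppID}, closure = {SName, PName, SCity, Color, SuppID} → lossless.
Decomposition 2: common = {SName, PName, SCity}, closure = {SName, PName, SCity, SuppID} → lossless.
Decomposition 3: common = {SCity, SuppID}, closure = {SCity, SuppID} → lossy.

Decomposition 3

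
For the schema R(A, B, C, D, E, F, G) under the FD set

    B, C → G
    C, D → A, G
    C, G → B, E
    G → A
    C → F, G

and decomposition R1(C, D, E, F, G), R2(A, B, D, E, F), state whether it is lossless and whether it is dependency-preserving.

Lossless test: (D, E, F)⁺ = {D, E, F}, which is a superkey of neither fragment — lossy.
Dependency preservation: the restricted closure of {C, D} across the fragments never reaches {A, G}, so C, D → A, G cannot be enforced without a join — not preserved.

lossy and not dependency-preserving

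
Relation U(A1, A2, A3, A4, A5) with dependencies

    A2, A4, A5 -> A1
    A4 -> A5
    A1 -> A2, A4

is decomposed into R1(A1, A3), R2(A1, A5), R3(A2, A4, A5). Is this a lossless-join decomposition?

Chase test. Columns are A1, A2, A3, A4, A5; row i has aⱼ where attribute j ∈ Ri, else bᵢⱼ.
Initial tableau (one row per fragment):
  row 1: a1 b12 a3 b14 b15
  row 2: a1 b22 b23 b24 a5
  row 3: b31 a2 b33 a4 a5
Rows 1 and 2 agree on A1; apply A1→A2, A4 and equate their A2, A4 entries.
Rows 1 and 2 agree on A4; apply A4→A5 and equate their A5 entries.
No row becomes fully distinguished — the join is lossy.

No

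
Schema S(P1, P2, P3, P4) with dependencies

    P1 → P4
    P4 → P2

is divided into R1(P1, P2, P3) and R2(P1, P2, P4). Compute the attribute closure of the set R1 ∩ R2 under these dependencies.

P1, P2, P4

R1 ∩ R2 = {P1, P2}.
P1 → P4 applies, adding P4
Closure: {P1, P2, P4}.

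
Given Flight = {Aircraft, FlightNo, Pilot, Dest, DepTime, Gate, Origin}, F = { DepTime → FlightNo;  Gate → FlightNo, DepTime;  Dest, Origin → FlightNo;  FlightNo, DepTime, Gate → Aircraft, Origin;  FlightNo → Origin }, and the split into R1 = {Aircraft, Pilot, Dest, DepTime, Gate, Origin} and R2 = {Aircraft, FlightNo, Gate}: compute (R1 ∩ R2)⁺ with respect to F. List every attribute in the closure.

R1 ∩ R2 = {Aircraft, Gate}.
Gate → FlightNo, DepTime applies, adding FlightNo, DepTime
FlightNo, DepTime, Gate → Aircraft, Origin applies, adding Origin
Closure: {Aircraft, FlightNo, DepTime, Gate, Origin}.

Aircraft, FlightNo, DepTime, Gate, Origin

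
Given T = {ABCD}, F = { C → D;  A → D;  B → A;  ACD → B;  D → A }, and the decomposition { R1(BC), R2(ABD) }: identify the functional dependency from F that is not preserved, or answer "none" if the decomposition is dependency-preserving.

C → D: restricted closure across fragments reaches D.
A → D lies within R2.
B → A lies within R2.
ACD → B: restricted closure across fragments reaches B.
D → A lies within R2.
Every dependency is enforceable on the fragments, so the decomposition is dependency-preserving.

none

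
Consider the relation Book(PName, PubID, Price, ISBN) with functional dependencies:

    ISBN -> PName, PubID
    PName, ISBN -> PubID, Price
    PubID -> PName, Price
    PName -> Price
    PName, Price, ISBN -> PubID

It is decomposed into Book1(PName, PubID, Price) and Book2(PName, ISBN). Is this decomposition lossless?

No

Common attributes: Book1 ∩ Book2 = {PName}.
Closure of {PName}: PName → Price applies, adding Price. So (PName)⁺ = {PName, Price}.
The closure contains neither all of Book1 = {PName, PubID, Price} nor all of Book2 = {PName, ISBN}, so the common attributes are not a superkey of either fragment. The join is lossy.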